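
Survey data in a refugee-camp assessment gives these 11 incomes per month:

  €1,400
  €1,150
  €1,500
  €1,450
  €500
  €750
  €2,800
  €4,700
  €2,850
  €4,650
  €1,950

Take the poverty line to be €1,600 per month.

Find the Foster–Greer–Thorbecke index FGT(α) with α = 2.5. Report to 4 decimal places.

Below z: €500, €750, €1,150, €1,400, €1,450, €1,500 (q = 6 of N = 11).
Relative gaps: (1600−500)/1600 = 0.6875; (1600−750)/1600 = 0.5312; (1600−1150)/1600 = 0.2812; (1600−1400)/1600 = 0.1250; (1600−1450)/1600 = 0.0938; (1600−1500)/1600 = 0.0625.
Raised to α = 2.5: 0.39191; 0.20571; 0.04195; 0.00552; 0.00269; 0.00098.
Sum = 0.648754; FGT(2.5) = 0.648754 / 11 = 0.0590.

0.0590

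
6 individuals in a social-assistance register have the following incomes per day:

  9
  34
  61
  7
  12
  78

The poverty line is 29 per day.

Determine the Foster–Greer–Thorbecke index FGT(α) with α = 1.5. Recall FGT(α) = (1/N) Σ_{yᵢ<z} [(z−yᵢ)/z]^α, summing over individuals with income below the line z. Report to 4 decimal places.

0.2804

Below the line: 7, 9, 12 (q = 3 of N = 6).
Normalized shortfalls: (29−7)/29 = 0.7586; (29−9)/29 = 0.6897; (29−12)/29 = 0.5862.
Raised to α = 1.5: 0.66075; 0.57273; 0.44882.
Sum = 1.682302; FGT(1.5) = 1.682302 / 6 = 0.2804.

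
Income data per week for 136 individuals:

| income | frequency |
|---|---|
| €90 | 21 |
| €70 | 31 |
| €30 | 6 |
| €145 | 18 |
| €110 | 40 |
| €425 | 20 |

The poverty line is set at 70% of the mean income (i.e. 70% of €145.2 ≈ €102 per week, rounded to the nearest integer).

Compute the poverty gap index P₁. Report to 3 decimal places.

0.121

Poor units: 6×€30, 31×€70, 21×€90 (q = 58 of N = 136).
Normalized shortfalls: (102−30)/102 = 0.7059 (×6); (102−70)/102 = 0.3137 (×31); (102−90)/102 = 0.1176 (×21).
Σ = 16.431373. Dividing by the full population N = 136 gives P₁ = 0.121.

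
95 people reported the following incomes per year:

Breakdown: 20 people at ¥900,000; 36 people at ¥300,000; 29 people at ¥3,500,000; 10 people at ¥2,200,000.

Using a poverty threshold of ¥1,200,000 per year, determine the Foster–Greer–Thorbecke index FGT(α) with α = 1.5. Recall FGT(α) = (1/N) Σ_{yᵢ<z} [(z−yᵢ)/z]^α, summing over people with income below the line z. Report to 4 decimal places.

Below the line: 36×¥300,000, 20×¥900,000 (q = 56 of N = 95).
Shortfall ratios: (1200000−300000)/1200000 = 0.7500 (×36); (1200000−900000)/1200000 = 0.2500 (×20).
Raised to α = 1.5: 0.64952 (×36); 0.12500 (×20).
Sum = 25.882686; FGT(1.5) = 25.882686 / 95 = 0.2724.

0.2724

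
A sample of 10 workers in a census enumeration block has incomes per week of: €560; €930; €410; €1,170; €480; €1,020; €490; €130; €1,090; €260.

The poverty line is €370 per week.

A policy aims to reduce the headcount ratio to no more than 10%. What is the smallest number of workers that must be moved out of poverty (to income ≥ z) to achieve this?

1

2 of the 10 workers are poor, so H = 2/10 = 0.200.
A headcount ratio of at most 10% allows at most ⌊0.10 × 10⌋ = 1 poor workers.
So at least 2 − 1 = 1 must be lifted.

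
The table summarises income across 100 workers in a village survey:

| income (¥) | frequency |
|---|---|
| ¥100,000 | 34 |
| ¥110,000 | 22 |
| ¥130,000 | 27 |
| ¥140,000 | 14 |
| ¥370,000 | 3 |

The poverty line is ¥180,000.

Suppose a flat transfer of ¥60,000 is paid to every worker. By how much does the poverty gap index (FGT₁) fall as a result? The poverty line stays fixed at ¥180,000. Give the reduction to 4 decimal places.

Before: below the line — 34×¥100,000, 22×¥110,000, 27×¥130,000, 14×¥140,000; poverty gap index (FGT₁) = 0.342778.
After the ¥60,000 transfer: below the line — 34×¥160,000, 22×¥170,000; poverty gap index (FGT₁) = 0.050000.
Reduction = 0.342778 − 0.050000 = 0.2928.

0.2928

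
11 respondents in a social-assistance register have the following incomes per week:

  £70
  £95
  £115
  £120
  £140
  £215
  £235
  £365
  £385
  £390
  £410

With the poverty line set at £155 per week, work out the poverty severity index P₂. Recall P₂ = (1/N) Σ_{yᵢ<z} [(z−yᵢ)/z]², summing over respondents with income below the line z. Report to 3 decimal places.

Below z: £70, £95, £115, £120, £140 (q = 5 of N = 11).
Gap ratios (z−y)/z: (155−70)/155 = 0.5484; (155−95)/155 = 0.3871; (155−115)/155 = 0.2581; (155−120)/155 = 0.2258; (155−140)/155 = 0.0968.
Squared: 0.3007; 0.1498; 0.0666; 0.0510; 0.0094.
Sum = 0.577523; P₂ = 0.577523 / 11 = 0.053.

0.053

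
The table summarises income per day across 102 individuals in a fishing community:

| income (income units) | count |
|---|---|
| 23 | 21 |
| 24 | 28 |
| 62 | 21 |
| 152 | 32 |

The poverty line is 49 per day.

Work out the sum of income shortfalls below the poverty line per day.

Incomes under z: 21×23, 28×24 (q = 49 of N = 102).
Individual gaps: 21×(49−23) = 546; 28×(49−24) = 700.
Aggregate gap = 1246.

1246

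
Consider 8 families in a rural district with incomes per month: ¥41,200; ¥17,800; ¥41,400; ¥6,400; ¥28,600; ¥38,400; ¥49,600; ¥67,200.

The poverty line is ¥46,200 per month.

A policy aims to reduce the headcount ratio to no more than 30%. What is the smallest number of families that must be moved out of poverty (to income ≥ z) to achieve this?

6 of the 8 families are poor, so H = 6/8 = 0.750.
A headcount ratio of at most 30% allows at most ⌊0.30 × 8⌋ = 2 poor families.
So at least 6 − 2 = 4 must be lifted.

4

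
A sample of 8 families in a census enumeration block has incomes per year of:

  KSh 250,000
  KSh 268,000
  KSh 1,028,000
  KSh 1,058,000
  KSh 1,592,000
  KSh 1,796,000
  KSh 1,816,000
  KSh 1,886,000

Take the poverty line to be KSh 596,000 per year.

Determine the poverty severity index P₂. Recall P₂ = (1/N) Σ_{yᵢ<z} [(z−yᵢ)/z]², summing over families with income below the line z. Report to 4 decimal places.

0.0800

Poor units: KSh 250,000, KSh 268,000 (q = 2 of N = 8).
Relative gaps: (596000−250000)/596000 = 0.5805; (596000−268000)/596000 = 0.5503.
Squared: 0.3370; 0.3029.
Sum = 0.639892; P₂ = 0.639892 / 8 = 0.0800.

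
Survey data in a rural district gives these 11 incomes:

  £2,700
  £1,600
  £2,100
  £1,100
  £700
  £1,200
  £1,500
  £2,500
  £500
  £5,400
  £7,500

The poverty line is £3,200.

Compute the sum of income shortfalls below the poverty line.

Below the line: £500, £700, £1,100, £1,200, £1,500, £1,600, £2,100, £2,500, £2,700 (q = 9 of N = 11).
Individual gaps: 3200−500 = 2700; 3200−700 = 2500; 3200−1100 = 2100; 3200−1200 = 2000; 3200−1500 = 1700; 3200−1600 = 1600; 3200−2100 = 1100; 3200−2500 = 700; 3200−2700 = 500.
Aggregate gap = £14,900.

£14,900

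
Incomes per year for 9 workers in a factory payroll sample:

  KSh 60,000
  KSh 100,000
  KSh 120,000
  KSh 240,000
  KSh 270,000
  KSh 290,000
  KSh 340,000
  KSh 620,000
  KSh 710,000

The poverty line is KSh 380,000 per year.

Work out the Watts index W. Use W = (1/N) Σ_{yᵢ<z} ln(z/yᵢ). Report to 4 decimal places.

Incomes under z: KSh 60,000, KSh 100,000, KSh 120,000, KSh 240,000, KSh 270,000, KSh 290,000, KSh 340,000 (q = 7 of N = 9).
Log shortfalls: ln(380000/60000) = 1.8458; ln(380000/100000) = 1.3350; ln(380000/120000) = 1.1527; ln(380000/240000) = 0.4595; ln(380000/270000) = 0.3417; ln(380000/290000) = 0.2703; ln(380000/340000) = 0.1112.
W = 5.516305 / 9 = 0.6129.

0.6129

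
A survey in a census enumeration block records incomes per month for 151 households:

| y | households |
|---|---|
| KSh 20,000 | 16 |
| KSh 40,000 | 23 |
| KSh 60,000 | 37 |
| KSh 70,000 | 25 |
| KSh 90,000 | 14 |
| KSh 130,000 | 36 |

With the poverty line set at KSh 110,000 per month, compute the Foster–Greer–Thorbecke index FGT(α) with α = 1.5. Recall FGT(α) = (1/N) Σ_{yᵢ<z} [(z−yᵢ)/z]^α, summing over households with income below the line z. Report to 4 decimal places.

0.2743

Below the line: 16×KSh 20,000, 23×KSh 40,000, 37×KSh 60,000, 25×KSh 70,000, 14×KSh 90,000 (q = 115 of N = 151).
Normalized shortfalls: (110000−20000)/110000 = 0.8182 (×16); (110000−40000)/110000 = 0.6364 (×23); (110000−60000)/110000 = 0.4545 (×37); (110000−70000)/110000 = 0.3636 (×25); (110000−90000)/110000 = 0.1818 (×14).
Raised to α = 1.5: 0.74007 (×16); 0.50764 (×23); 0.30645 (×37); 0.21928 (×25); 0.07753 (×14).
Sum = 41.423178; FGT(1.5) = 41.423178 / 151 = 0.2743.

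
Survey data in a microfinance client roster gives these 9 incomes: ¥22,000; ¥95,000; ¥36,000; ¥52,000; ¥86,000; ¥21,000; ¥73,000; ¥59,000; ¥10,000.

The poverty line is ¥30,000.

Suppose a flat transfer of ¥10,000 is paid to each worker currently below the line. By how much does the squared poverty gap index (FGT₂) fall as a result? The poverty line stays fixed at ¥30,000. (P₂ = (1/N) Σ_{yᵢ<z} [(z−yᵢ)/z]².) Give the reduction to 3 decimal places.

0.055

Before: below the line — ¥10,000, ¥21,000, ¥22,000; squared poverty gap index (FGT₂) = 0.06728.
After the ¥10,000 transfer: below the line — ¥20,000; squared poverty gap index (FGT₂) = 0.01235.
Reduction = 0.06728 − 0.01235 = 0.055.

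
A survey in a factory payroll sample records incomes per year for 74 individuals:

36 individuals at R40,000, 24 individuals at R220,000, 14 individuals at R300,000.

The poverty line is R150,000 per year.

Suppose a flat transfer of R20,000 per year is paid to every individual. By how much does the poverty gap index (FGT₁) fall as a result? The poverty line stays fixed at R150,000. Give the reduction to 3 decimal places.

Before: below the line — 36×R40,000; poverty gap index (FGT₁) = 0.35676.
After the R20,000 transfer: below the line — 36×R60,000; poverty gap index (FGT₁) = 0.29189.
Reduction = 0.35676 − 0.29189 = 0.065.

0.065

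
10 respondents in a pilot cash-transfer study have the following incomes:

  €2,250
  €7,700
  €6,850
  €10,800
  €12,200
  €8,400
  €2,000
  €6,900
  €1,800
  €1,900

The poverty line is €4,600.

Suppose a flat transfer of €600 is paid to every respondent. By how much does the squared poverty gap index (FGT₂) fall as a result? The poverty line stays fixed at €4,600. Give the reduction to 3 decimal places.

Before: below the line — €1,800, €1,900, €2,000, €2,250; squared poverty gap index (FGT₂) = 0.12955.
After the €600 transfer: below the line — €2,400, €2,500, €2,600, €2,850; squared poverty gap index (FGT₂) = 0.07709.
Reduction = 0.12955 − 0.07709 = 0.052.

0.052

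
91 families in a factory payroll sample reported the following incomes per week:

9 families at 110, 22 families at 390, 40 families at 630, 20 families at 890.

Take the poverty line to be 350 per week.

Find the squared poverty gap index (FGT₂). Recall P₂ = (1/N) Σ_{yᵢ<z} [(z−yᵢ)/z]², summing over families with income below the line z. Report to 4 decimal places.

0.0465

Below z: 9×110 (q = 9 of N = 91).
Relative gaps: (350−110)/350 = 0.6857 (×9).
Squared: 0.4702 (×9).
Sum = 4.231837; P₂ = 4.231837 / 91 = 0.0465.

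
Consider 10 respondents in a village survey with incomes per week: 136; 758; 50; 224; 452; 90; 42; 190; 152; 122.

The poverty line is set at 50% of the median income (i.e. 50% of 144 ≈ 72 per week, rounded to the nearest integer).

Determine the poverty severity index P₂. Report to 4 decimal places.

Below z: 42, 50 (q = 2 of N = 10).
Shortfall ratios: (72−42)/72 = 0.4167; (72−50)/72 = 0.3056.
Squared: 0.1736; 0.0934.
Sum = 0.266975; P₂ = 0.266975 / 10 = 0.0267.

0.0267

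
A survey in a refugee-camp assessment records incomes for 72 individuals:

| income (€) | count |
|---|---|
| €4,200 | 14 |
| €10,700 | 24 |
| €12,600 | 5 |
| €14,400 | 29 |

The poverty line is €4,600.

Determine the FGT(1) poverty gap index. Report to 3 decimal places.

Below z: 14×€4,200 (q = 14 of N = 72).
Normalized shortfalls: (4600−4200)/4600 = 0.0870 (×14).
Sum of shortfalls = 1.217391; P₁ averages over all N: 1.217391 / 72 = 0.017.

0.017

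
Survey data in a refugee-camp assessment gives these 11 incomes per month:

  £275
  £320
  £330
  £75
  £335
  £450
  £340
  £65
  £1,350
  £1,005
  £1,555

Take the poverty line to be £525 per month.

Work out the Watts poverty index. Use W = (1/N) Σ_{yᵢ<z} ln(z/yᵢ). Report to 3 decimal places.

0.607

Incomes under z: £65, £75, £275, £320, £330, £335, £340, £450 (q = 8 of N = 11).
ln(z/y) terms: ln(525/65) = 2.0890; ln(525/75) = 1.9459; ln(525/275) = 0.6466; ln(525/320) = 0.4951; ln(525/330) = 0.4643; ln(525/335) = 0.4493; ln(525/340) = 0.4345; ln(525/450) = 0.1542.
W = 6.678802 / 11 = 0.607.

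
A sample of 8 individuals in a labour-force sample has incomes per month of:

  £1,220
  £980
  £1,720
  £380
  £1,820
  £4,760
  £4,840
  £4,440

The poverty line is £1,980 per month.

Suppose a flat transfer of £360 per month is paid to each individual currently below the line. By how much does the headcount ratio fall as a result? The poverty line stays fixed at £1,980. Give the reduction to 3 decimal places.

0.250

Before: below the line — £380, £980, £1,220, £1,720, £1,820; headcount ratio = 0.62500.
After the £360 transfer: below the line — £740, £1,340, £1,580; headcount ratio = 0.37500.
Reduction = 0.62500 − 0.37500 = 0.250.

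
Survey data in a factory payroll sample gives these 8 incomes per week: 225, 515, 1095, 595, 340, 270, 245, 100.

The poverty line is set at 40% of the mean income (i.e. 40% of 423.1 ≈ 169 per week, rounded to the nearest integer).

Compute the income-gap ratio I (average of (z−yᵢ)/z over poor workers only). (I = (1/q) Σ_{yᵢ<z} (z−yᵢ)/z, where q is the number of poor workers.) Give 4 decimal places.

Below z: 100 (q = 1 of N = 8).
Shortfall ratios (z−y)/z: 0.4083; sum = 0.408284.
I averages over the q = 1 poor units only: 0.408284 / 1 = 0.4083.

0.4083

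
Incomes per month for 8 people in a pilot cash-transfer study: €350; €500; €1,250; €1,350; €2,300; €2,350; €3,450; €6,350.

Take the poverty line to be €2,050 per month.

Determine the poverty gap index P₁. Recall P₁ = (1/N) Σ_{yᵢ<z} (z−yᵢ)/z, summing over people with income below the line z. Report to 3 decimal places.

0.290

Poor units: €350, €500, €1,250, €1,350 (q = 4 of N = 8).
Relative gaps: (2050−350)/2050 = 0.8293; (2050−500)/2050 = 0.7561; (2050−1250)/2050 = 0.3902; (2050−1350)/2050 = 0.3415.
Sum of shortfalls = 2.317073; P₁ averages over all N: 2.317073 / 8 = 0.290.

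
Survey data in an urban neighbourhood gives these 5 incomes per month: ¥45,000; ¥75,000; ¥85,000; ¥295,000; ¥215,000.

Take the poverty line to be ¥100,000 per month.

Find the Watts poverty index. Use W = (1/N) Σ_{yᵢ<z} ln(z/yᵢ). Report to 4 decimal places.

Incomes under z: ¥45,000, ¥75,000, ¥85,000 (q = 3 of N = 5).
ln(z/y) terms: ln(100000/45000) = 0.7985; ln(100000/75000) = 0.2877; ln(100000/85000) = 0.1625.
W = 1.248709 / 5 = 0.2497.

0.2497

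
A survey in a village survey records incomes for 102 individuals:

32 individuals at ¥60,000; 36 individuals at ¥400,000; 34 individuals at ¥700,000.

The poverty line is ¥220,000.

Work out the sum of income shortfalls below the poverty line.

Below z: 32×¥60,000 (q = 32 of N = 102).
Individual gaps: 32×(220000−60000) = 5120000.
Aggregate gap = ¥5,120,000.

¥5,120,000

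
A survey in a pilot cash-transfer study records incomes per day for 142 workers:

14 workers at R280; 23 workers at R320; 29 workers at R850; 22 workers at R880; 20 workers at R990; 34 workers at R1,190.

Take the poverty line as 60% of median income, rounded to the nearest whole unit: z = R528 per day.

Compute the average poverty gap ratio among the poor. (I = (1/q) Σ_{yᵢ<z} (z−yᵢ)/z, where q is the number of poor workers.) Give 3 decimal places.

Incomes under z: 14×R280, 23×R320 (q = 37 of N = 142).
Shortfall ratios (z−y)/z: 0.4697 (×14), 0.3939 (×23); sum = 15.636364.
I averages over the q = 37 poor units only: 15.636364 / 37 = 0.423.

0.423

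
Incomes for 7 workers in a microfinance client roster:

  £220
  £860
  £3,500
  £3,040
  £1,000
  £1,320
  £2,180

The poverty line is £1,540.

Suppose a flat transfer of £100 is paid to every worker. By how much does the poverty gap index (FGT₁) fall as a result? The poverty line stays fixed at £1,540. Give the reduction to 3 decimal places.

Before: below the line — £220, £860, £1,000, £1,320; poverty gap index (FGT₁) = 0.25603.
After the £100 transfer: below the line — £320, £960, £1,100, £1,420; poverty gap index (FGT₁) = 0.21892.
Reduction = 0.25603 − 0.21892 = 0.037.

0.037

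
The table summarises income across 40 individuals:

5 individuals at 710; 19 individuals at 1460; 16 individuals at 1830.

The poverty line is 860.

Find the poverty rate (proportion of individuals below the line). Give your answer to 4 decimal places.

5 of the 40 individuals have income below 860.
H = 5/40 = 0.1250.

0.1250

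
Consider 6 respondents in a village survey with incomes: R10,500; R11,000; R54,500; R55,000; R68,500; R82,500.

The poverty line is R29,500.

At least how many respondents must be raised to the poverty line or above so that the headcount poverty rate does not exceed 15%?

2

2 of the 6 respondents are poor, so H = 2/6 = 0.333.
A headcount ratio of at most 15% allows at most ⌊0.15 × 6⌋ = 0 poor respondents.
So at least 2 − 0 = 2 must be lifted.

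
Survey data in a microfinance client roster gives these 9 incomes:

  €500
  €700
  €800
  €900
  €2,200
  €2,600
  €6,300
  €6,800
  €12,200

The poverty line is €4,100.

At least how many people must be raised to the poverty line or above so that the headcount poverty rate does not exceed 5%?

Currently q = 6 of N = 9 are below the line (H = 0.667).
A headcount ratio of at most 5% allows at most ⌊0.05 × 9⌋ = 0 poor people.
So at least 6 − 0 = 6 must be lifted.

6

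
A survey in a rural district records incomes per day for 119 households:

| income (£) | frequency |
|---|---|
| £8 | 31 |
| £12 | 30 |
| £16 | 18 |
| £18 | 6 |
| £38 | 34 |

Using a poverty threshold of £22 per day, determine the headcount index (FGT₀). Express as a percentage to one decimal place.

71.4%

85 of the 119 households have income below £22.
H = 85/119 = 71.4%.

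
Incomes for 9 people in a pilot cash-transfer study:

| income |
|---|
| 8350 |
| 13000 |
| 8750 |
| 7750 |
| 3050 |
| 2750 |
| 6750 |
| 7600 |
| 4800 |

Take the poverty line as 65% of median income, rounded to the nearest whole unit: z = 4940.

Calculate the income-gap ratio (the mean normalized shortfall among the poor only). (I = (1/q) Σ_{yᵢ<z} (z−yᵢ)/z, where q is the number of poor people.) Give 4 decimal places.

0.2848

Incomes under z: 2750, 3050, 4800 (q = 3 of N = 9).
Relative gaps: 0.4433, 0.3826, 0.0283; sum = 0.854251.
I averages over the q = 3 poor units only: 0.854251 / 3 = 0.2848.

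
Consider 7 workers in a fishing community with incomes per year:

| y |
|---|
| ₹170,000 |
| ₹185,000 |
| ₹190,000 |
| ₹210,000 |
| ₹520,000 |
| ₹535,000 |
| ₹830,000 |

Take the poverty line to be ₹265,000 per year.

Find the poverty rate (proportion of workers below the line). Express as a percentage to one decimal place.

4 of the 7 workers have income below ₹265,000.
H = 4/7 = 57.1%.

57.1%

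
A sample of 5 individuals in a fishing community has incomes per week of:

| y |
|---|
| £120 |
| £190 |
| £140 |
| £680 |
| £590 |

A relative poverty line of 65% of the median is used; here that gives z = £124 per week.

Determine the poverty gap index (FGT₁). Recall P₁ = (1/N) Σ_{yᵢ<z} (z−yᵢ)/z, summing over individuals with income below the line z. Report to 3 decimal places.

Incomes under z: £120 (q = 1 of N = 5).
Normalized shortfalls: (124−120)/124 = 0.0323.
Σ = 0.032258. Dividing by the full population N = 5 gives P₁ = 0.006.

0.006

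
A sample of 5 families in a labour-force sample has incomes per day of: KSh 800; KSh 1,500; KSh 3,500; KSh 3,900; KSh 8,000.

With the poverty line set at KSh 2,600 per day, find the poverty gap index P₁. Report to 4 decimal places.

Below the line: KSh 800, KSh 1,500 (q = 2 of N = 5).
Gap ratios (z−y)/z: (2600−800)/2600 = 0.6923; (2600−1500)/2600 = 0.4231.
Σ = 1.115385. Dividing by the full population N = 5 gives P₁ = 0.2231.

0.2231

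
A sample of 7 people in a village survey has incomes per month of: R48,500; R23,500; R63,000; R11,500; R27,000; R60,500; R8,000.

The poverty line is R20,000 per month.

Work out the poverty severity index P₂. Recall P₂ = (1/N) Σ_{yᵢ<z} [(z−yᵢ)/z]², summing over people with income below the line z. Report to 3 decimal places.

0.077

Incomes under z: R8,000, R11,500 (q = 2 of N = 7).
Shortfall ratios: (20000−8000)/20000 = 0.6000; (20000−11500)/20000 = 0.4250.
Squared: 0.3600; 0.1806.
Sum = 0.540625; P₂ = 0.540625 / 7 = 0.077.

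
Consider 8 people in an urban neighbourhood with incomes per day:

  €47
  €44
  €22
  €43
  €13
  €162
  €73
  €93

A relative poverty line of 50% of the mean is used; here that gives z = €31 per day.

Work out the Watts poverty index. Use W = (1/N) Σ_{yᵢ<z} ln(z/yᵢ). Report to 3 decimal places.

0.151

Poor units: €13, €22 (q = 2 of N = 8).
Log shortfalls: ln(31/13) = 0.8690; ln(31/22) = 0.3429.
W = 1.211983 / 8 = 0.151.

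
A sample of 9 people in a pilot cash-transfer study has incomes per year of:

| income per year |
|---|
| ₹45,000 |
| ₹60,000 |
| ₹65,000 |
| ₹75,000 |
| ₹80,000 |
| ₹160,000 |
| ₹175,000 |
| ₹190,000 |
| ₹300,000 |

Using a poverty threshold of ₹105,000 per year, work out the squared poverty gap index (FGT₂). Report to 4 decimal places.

Poor units: ₹45,000, ₹60,000, ₹65,000, ₹75,000, ₹80,000 (q = 5 of N = 9).
Normalized shortfalls: (105000−45000)/105000 = 0.5714; (105000−60000)/105000 = 0.4286; (105000−65000)/105000 = 0.3810; (105000−75000)/105000 = 0.2857; (105000−80000)/105000 = 0.2381.
Squared: 0.3265; 0.1837; 0.1451; 0.0816; 0.0567.
Sum = 0.793651; P₂ = 0.793651 / 9 = 0.0882.

0.0882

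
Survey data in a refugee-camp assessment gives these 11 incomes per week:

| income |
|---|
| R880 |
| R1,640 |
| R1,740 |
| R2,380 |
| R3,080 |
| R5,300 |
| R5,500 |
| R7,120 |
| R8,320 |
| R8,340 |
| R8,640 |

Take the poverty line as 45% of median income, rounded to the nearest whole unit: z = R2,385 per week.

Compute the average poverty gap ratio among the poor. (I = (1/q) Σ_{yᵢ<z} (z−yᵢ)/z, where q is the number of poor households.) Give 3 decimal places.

0.304

Incomes under z: R880, R1,640, R1,740, R2,380 (q = 4 of N = 11).
Shortfall ratios (z−y)/z: 0.6310, 0.3124, 0.2704, 0.0021; sum = 1.215933.
I averages over the q = 4 poor units only: 1.215933 / 4 = 0.304.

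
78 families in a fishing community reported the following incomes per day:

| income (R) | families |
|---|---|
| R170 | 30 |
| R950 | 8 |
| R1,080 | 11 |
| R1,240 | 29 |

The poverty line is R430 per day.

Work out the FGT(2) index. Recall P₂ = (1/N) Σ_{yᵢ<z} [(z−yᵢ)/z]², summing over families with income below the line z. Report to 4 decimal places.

Poor units: 30×R170 (q = 30 of N = 78).
Relative gaps: (430−170)/430 = 0.6047 (×30).
Squared: 0.3656 (×30).
Sum = 10.968091; P₂ = 10.968091 / 78 = 0.1406.

0.1406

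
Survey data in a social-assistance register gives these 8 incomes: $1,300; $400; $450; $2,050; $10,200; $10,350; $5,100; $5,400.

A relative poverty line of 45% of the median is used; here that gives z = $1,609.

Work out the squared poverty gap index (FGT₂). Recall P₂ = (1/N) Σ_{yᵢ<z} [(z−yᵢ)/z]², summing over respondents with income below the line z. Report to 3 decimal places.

0.140

Below the line: $400, $450, $1,300 (q = 3 of N = 8).
Normalized shortfalls: (1609−400)/1609 = 0.7514; (1609−450)/1609 = 0.7203; (1609−1300)/1609 = 0.1920.
Squared: 0.5646; 0.5189; 0.0369.
Sum = 1.120346; P₂ = 1.120346 / 8 = 0.140.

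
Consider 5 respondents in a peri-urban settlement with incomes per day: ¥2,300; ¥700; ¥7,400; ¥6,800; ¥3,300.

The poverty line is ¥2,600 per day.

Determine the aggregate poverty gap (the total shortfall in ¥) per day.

Poor units: ¥700, ¥2,300 (q = 2 of N = 5).
Individual gaps: 2600−700 = 1900; 2600−2300 = 300.
Aggregate gap = ¥2,200.

¥2,200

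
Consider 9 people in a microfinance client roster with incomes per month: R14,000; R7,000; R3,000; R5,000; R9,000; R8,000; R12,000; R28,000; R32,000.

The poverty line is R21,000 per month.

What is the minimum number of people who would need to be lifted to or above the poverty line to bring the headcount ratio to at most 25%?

5

Currently q = 7 of N = 9 are below the line (H = 0.778).
A headcount ratio of at most 25% allows at most ⌊0.25 × 9⌋ = 2 poor people.
So at least 7 − 2 = 5 must be lifted.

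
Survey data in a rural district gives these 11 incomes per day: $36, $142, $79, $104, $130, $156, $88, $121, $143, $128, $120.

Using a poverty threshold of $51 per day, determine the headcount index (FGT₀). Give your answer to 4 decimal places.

0.0909

1 of the 11 individuals have income below $51.
H = 1/11 = 0.0909.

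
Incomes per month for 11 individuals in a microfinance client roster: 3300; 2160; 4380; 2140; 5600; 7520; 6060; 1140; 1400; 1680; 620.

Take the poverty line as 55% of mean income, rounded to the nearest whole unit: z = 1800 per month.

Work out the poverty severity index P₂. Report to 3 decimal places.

0.056

Below z: 620, 1140, 1400, 1680 (q = 4 of N = 11).
Relative gaps: (1800−620)/1800 = 0.6556; (1800−1140)/1800 = 0.3667; (1800−1400)/1800 = 0.2222; (1800−1680)/1800 = 0.0667.
Squared: 0.4298; 0.1344; 0.0494; 0.0044.
Sum = 0.618025; P₂ = 0.618025 / 11 = 0.056.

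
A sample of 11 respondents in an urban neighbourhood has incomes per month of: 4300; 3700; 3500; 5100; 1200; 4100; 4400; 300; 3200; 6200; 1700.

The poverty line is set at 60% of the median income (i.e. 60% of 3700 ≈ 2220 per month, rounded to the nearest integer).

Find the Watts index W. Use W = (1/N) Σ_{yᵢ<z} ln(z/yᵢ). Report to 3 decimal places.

Below z: 300, 1200, 1700 (q = 3 of N = 11).
Log gaps: ln(2220/300) = 2.0015; ln(2220/1200) = 0.6152; ln(2220/1700) = 0.2669.
W = 2.883545 / 11 = 0.262.

0.262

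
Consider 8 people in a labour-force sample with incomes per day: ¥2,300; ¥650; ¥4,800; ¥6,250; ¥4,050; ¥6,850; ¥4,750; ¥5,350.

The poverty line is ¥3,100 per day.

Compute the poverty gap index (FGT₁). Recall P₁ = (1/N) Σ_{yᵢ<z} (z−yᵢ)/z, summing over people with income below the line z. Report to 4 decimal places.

0.1310

Incomes under z: ¥650, ¥2,300 (q = 2 of N = 8).
Relative gaps: (3100−650)/3100 = 0.7903; (3100−2300)/3100 = 0.2581.
Σ = 1.048387. Dividing by the full population N = 8 gives P₁ = 0.1310.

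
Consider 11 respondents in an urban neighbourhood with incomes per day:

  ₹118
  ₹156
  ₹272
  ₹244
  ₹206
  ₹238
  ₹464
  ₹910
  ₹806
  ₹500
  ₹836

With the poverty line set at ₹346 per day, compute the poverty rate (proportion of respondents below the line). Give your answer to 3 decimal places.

6 of the 11 respondents have income below ₹346.
H = 6/11 = 0.545.

0.545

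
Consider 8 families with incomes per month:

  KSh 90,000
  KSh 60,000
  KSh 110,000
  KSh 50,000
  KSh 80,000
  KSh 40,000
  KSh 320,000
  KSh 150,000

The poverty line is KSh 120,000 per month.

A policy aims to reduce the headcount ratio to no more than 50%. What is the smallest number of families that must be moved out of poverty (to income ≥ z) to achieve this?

6 of the 8 families are poor, so H = 6/8 = 0.750.
A headcount ratio of at most 50% allows at most ⌊0.50 × 8⌋ = 4 poor families.
So at least 6 − 4 = 2 must be lifted.

2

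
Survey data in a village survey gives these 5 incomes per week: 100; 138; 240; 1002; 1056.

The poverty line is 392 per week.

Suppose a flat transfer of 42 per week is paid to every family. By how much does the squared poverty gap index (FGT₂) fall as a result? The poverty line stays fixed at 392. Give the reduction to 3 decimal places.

0.069

Before: below the line — 100, 138, 240; squared poverty gap index (FGT₂) = 0.22502.
After the 42 transfer: below the line — 142, 180, 282; squared poverty gap index (FGT₂) = 0.15559.
Reduction = 0.22502 − 0.15559 = 0.069.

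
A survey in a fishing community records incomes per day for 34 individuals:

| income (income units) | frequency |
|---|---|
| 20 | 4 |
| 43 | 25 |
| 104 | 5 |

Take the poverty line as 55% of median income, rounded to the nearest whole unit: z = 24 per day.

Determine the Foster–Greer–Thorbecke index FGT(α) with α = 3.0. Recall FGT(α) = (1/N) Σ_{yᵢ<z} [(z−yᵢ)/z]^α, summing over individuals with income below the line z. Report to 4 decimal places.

Below z: 4×20 (q = 4 of N = 34).
Shortfall ratios: (24−20)/24 = 0.1667 (×4).
Raised to α = 3.0: 0.00463 (×4).
Sum = 0.018519; FGT(3.0) = 0.018519 / 34 = 0.0005.

0.0005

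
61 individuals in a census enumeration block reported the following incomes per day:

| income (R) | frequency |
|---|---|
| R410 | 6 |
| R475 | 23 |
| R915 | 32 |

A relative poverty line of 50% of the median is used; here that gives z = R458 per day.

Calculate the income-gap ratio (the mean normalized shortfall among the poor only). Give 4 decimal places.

0.1048

Poor units: 6×R410 (q = 6 of N = 61).
Shortfall ratios (z−y)/z: 0.1048 (×6); sum = 0.628821.
The income-gap ratio divides by q (the poor only): 0.628821 / 6 = 0.1048.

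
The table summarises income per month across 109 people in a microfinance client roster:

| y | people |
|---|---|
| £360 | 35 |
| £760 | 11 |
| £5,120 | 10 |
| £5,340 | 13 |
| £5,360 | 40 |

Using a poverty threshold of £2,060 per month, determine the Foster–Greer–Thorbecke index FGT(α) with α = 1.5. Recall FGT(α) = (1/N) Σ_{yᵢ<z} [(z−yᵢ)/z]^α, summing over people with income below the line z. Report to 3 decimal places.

0.291

Incomes under z: 35×£360, 11×£760 (q = 46 of N = 109).
Relative gaps: (2060−360)/2060 = 0.8252 (×35); (2060−760)/2060 = 0.6311 (×11).
Raised to α = 1.5: 0.74967 (×35); 0.50132 (×11).
Sum = 31.753106; FGT(1.5) = 31.753106 / 109 = 0.291.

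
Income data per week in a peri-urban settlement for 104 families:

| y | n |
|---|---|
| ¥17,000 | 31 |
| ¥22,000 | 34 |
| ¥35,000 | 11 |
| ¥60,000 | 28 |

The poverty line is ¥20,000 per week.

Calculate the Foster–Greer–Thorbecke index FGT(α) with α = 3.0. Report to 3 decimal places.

Below the line: 31×¥17,000 (q = 31 of N = 104).
Shortfall ratios: (20000−17000)/20000 = 0.1500 (×31).
Raised to α = 3.0: 0.00337 (×31).
Sum = 0.104625; FGT(3.0) = 0.104625 / 104 = 0.001.

0.001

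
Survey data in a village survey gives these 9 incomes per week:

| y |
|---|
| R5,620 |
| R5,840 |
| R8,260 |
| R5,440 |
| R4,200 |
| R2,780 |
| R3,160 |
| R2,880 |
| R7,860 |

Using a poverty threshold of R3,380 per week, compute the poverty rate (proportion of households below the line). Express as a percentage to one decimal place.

3 of the 9 households have income below R3,380.
H = 3/9 = 33.3%.

33.3%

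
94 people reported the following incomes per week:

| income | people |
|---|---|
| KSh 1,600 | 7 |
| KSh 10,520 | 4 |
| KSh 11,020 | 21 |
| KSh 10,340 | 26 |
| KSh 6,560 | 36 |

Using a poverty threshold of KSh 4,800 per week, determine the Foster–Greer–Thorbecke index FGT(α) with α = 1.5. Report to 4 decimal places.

0.0405

Below the line: 7×KSh 1,600 (q = 7 of N = 94).
Gap ratios (z−y)/z: (4800−1600)/4800 = 0.6667 (×7).
Raised to α = 1.5: 0.54433 (×7).
Sum = 3.810317; FGT(1.5) = 3.810317 / 94 = 0.0405.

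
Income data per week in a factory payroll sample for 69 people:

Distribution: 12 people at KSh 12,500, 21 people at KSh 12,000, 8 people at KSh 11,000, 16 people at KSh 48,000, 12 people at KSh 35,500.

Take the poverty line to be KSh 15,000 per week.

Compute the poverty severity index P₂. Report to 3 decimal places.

Poor units: 8×KSh 11,000, 21×KSh 12,000, 12×KSh 12,500 (q = 41 of N = 69).
Normalized shortfalls: (15000−11000)/15000 = 0.2667 (×8); (15000−12000)/15000 = 0.2000 (×21); (15000−12500)/15000 = 0.1667 (×12).
Squared: 0.0711 (×8); 0.0400 (×21); 0.0278 (×12).
Sum = 1.742222; P₂ = 1.742222 / 69 = 0.025.

0.025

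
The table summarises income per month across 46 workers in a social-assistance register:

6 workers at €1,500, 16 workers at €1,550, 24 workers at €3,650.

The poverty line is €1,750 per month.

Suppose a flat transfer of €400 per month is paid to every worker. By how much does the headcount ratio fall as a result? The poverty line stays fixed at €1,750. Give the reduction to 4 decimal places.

Before: below the line — 6×€1,500, 16×€1,550; headcount ratio = 0.478261.
After the €400 transfer: below the line — none; headcount ratio = 0.000000.
Reduction = 0.478261 − 0.000000 = 0.4783.

0.4783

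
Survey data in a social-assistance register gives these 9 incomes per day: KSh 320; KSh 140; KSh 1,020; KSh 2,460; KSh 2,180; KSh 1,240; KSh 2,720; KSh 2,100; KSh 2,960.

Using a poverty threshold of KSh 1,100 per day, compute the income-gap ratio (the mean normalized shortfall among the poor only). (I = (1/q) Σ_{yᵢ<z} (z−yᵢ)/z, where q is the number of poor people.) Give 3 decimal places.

Below the line: KSh 140, KSh 320, KSh 1,020 (q = 3 of N = 9).
Relative gaps: 0.8727, 0.7091, 0.0727; sum = 1.654545.
I averages over the q = 3 poor units only: 1.654545 / 3 = 0.552.

0.552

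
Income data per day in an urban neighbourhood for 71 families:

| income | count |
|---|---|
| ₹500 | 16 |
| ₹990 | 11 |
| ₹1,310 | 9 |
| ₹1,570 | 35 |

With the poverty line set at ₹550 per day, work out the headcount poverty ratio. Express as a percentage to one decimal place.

22.5%

16 of the 71 families have income below ₹550.
H = 16/71 = 22.5%.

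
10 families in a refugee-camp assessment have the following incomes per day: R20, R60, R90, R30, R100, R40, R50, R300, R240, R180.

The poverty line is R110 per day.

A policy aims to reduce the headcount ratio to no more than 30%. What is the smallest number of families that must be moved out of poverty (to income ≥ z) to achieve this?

4

7 of the 10 families are poor, so H = 7/10 = 0.700.
A headcount ratio of at most 30% allows at most ⌊0.30 × 10⌋ = 3 poor families.
So at least 7 − 3 = 4 must be lifted.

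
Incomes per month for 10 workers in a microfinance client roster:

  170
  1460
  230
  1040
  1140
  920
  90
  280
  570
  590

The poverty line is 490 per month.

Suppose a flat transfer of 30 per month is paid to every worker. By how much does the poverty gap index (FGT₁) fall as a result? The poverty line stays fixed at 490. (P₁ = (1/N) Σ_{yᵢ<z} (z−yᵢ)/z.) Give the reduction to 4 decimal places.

0.0245

Before: below the line — 90, 170, 230, 280; poverty gap index (FGT₁) = 0.242857.
After the 30 transfer: below the line — 120, 200, 260, 310; poverty gap index (FGT₁) = 0.218367.
Reduction = 0.242857 − 0.218367 = 0.0245.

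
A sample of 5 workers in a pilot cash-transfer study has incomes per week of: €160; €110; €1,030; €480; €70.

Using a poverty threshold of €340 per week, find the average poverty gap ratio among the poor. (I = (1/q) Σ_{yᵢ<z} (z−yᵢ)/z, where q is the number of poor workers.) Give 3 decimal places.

0.667

Below z: €70, €110, €160 (q = 3 of N = 5).
Relative gaps: 0.7941, 0.6765, 0.5294; sum = 2.000000.
I averages over the q = 3 poor units only: 2.000000 / 3 = 0.667.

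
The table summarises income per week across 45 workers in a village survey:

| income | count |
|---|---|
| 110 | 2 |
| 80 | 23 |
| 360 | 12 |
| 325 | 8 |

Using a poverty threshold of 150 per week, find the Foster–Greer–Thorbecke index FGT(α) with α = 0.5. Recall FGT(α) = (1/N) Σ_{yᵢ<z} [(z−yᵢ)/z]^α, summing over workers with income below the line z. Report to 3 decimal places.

Below z: 23×80, 2×110 (q = 25 of N = 45).
Relative gaps: (150−80)/150 = 0.4667 (×23); (150−110)/150 = 0.2667 (×2).
Raised to α = 0.5: 0.68313 (×23); 0.51640 (×2).
Sum = 16.744787; FGT(0.5) = 16.744787 / 45 = 0.372.

0.372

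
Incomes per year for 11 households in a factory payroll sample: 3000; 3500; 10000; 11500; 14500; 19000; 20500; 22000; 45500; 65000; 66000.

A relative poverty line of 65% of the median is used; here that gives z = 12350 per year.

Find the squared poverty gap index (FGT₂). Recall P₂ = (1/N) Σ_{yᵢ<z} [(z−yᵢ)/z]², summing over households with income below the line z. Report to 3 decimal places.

Below the line: 3000, 3500, 10000, 11500 (q = 4 of N = 11).
Relative gaps: (12350−3000)/12350 = 0.7571; (12350−3500)/12350 = 0.7166; (12350−10000)/12350 = 0.1903; (12350−11500)/12350 = 0.0688.
Squared: 0.5732; 0.5135; 0.0362; 0.0047.
Sum = 1.127637; P₂ = 1.127637 / 11 = 0.103.

0.103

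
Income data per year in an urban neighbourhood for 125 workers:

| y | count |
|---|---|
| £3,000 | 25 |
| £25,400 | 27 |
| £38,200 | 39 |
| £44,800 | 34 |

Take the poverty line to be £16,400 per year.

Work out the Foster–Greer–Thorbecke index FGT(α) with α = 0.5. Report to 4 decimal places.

Poor units: 25×£3,000 (q = 25 of N = 125).
Gap ratios (z−y)/z: (16400−3000)/16400 = 0.8171 (×25).
Raised to α = 0.5: 0.90392 (×25).
Sum = 22.598025; FGT(0.5) = 22.598025 / 125 = 0.1808.

0.1808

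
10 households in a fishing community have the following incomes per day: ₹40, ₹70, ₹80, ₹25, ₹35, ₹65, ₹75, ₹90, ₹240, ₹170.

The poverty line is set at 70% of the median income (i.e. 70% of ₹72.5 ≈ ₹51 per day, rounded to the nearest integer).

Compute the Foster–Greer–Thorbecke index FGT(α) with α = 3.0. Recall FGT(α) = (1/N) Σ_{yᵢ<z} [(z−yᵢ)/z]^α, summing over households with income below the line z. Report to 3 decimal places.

0.017

Below z: ₹25, ₹35, ₹40 (q = 3 of N = 10).
Relative gaps: (51−25)/51 = 0.5098; (51−35)/51 = 0.3137; (51−40)/51 = 0.2157.
Raised to α = 3.0: 0.13250; 0.03088; 0.01003.
Sum = 0.173410; FGT(3.0) = 0.173410 / 10 = 0.017.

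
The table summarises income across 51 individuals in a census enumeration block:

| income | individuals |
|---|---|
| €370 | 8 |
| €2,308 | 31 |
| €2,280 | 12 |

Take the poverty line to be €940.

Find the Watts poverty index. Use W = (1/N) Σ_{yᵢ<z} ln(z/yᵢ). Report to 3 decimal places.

Below the line: 8×€370 (q = 8 of N = 51).
Log shortfalls: ln(940/370) = 0.9324 (×8).
W = 7.459015 / 51 = 0.146.

0.146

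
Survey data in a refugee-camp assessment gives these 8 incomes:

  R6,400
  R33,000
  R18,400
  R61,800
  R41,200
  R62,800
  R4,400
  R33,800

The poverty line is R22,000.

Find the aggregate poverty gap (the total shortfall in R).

Incomes under z: R4,400, R6,400, R18,400 (q = 3 of N = 8).
Individual gaps: 22000−4400 = 17600; 22000−6400 = 15600; 22000−18400 = 3600.
Aggregate gap = R36,800.

R36,800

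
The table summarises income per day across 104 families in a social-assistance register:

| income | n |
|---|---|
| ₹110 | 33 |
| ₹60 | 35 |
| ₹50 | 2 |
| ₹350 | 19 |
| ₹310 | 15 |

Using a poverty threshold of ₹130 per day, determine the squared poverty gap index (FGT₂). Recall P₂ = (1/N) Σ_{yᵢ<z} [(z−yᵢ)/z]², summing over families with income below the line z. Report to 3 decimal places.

0.112

Below z: 2×₹50, 35×₹60, 33×₹110 (q = 70 of N = 104).
Gap ratios (z−y)/z: (130−50)/130 = 0.6154 (×2); (130−60)/130 = 0.5385 (×35); (130−110)/130 = 0.1538 (×33).
Squared: 0.3787 (×2); 0.2899 (×35); 0.0237 (×33).
Sum = 11.686391; P₂ = 11.686391 / 104 = 0.112.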